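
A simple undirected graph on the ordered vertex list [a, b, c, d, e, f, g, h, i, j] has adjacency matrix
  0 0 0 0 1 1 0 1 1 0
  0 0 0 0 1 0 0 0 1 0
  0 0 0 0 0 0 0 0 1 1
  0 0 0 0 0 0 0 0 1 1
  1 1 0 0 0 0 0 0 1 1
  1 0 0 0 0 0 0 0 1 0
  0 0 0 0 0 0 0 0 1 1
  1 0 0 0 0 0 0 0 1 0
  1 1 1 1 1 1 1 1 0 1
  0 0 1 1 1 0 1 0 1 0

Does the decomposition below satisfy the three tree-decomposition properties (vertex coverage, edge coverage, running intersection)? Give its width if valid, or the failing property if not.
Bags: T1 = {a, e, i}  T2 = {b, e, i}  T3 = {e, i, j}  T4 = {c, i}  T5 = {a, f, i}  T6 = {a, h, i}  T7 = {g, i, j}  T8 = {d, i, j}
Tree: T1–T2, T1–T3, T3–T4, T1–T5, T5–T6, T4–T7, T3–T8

No — edge (j,c) lies in no bag.

A tree decomposition must satisfy three properties: every vertex lies in some bag; for every edge, both endpoints lie together in some bag; and for every vertex, the bags containing it form a connected subtree. Here edge (j,c) lies in no bag, so the decomposition is invalid.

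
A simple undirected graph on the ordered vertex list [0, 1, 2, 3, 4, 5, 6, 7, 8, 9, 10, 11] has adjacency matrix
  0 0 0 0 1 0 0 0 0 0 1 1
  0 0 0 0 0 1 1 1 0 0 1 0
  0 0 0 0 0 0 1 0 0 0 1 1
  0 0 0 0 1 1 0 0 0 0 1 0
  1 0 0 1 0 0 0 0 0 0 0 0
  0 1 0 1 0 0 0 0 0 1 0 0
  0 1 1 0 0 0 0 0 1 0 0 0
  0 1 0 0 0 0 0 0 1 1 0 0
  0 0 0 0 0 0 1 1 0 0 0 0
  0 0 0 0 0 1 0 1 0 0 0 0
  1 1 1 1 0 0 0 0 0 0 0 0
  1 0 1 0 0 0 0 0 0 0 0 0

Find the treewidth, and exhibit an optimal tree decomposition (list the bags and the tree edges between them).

Treewidth 3.
One such decomposition:
Bags: B1 = {0, 3, 4, 11}  B2 = {0, 3, 10, 11}  B3 = {2, 3, 10, 11}  B4 = {2, 3, 5, 10}  B5 = {1, 2, 5, 10}  B6 = {1, 2, 5, 6}  B7 = {1, 5, 6, 9}  B8 = {1, 6, 7, 9}  B9 = {6, 7, 8, 9}
Tree: B1–B2, B2–B3, B3–B4, B4–B5, B5–B6, B6–B7, B7–B8, B8–B9

Every bag has size at most 4, so the width is 4 − 1 = 3 and tw(G) ≤ 3. For the lower bound: the 4 vertex sets {0,4,11}, {3}, {10}, {1,2,5,6} are disjoint, each induces a connected subgraph, and every pair is joined by at least one edge of G. Contracting each set to a single vertex therefore yields K_{4} as a minor, and since treewidth is minor-monotone, tw(G) ≥ tw(K_{4}) = 3. Combining the bounds, tw(G) = 3.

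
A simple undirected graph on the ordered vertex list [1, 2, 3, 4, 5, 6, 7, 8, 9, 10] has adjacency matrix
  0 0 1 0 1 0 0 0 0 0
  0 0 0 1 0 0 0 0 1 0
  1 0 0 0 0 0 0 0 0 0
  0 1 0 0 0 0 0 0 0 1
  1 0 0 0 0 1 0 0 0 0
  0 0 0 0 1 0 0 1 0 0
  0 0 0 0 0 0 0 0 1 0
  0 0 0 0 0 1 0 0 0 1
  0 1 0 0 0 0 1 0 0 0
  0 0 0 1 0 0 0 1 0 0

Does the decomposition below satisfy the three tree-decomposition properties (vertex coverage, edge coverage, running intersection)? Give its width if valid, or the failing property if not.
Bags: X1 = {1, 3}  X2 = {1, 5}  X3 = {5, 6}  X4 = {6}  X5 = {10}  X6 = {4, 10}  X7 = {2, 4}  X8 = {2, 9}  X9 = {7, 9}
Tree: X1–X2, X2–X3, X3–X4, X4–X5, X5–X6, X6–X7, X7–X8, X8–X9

No — vertex 8 appears in no bag.

A tree decomposition must satisfy three properties: every vertex lies in some bag; for every edge, both endpoints lie together in some bag; and for every vertex, the bags containing it form a connected subtree. Here vertex 8 appears in no bag, so the decomposition is invalid.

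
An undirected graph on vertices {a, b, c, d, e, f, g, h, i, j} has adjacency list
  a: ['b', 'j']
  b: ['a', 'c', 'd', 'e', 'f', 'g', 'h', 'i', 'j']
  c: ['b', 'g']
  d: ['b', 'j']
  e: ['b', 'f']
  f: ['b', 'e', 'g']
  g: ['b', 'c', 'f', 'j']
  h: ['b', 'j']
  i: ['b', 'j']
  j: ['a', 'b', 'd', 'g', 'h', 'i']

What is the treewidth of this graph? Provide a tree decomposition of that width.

Treewidth 2.
One such decomposition:
Bags: B1 = {b, d, j}  B2 = {b, h, j}  B3 = {a, b, j}  B4 = {b, g, j}  B5 = {b, f, g}  B6 = {b, e, f}  B7 = {b, c, g}  B8 = {b, i, j}
Tree: B1–B2, B2–B3, B2–B4, B4–B5, B5–B6, B4–B7, B4–B8

Each bag holds 3 vertices, so the decomposition has width 2, which upper-bounds the treewidth. For the lower bound, the 3 vertices {b, d, j} are pairwise adjacent, and any tree decomposition puts a clique entirely inside one bag — forcing width ≥ 2. Combining the bounds, tw(G) = 2.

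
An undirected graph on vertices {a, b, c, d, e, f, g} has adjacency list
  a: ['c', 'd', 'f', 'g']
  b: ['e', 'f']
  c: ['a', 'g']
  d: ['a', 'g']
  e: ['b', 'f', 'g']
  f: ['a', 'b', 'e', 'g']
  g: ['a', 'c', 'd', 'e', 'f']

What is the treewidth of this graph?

2

A width-2 tree decomposition is:
Bags: B1 = {a, f, g}  B2 = {e, f, g}  B3 = {a, c, g}  B4 = {b, e, f}  B5 = {a, d, g}
Tree: B1–B2, B1–B3, B2–B4, B1–B5
Every bag has size at most 3, so the width is 3 − 1 = 2 and tw(G) ≤ 2. Conversely, {e, f, g} is a clique of size 3, and the vertices of any clique must share a bag in every tree decomposition; so some bag has ≥ 3 vertices and tw(G) ≥ 2. Hence tw(G) = 2 exactly.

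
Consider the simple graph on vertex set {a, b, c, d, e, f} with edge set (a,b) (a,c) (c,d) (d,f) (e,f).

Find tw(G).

1

A width-1 tree decomposition is:
Bags: B1 = {a, b}  B2 = {a, c}  B3 = {c, d}  B4 = {d, f}  B5 = {e, f}
Tree: B1–B2, B2–B3, B3–B4, B4–B5
Every bag has size at most 2, so the width is 2 − 1 = 1 and tw(G) ≤ 1. G has an edge, so its treewidth is at least 1. The upper and lower bounds meet at 1, so that is the treewidth.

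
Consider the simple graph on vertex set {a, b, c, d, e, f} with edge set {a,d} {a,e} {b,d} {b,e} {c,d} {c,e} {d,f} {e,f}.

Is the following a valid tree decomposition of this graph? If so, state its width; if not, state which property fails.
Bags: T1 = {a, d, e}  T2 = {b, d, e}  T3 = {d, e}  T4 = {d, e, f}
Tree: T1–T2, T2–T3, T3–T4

A tree decomposition must satisfy three properties: every vertex lies in some bag; for every edge, both endpoints lie together in some bag; and for every vertex, the bags containing it form a connected subtree. Here vertex c appears in no bag, so the decomposition is invalid.

No — vertex c appears in no bag.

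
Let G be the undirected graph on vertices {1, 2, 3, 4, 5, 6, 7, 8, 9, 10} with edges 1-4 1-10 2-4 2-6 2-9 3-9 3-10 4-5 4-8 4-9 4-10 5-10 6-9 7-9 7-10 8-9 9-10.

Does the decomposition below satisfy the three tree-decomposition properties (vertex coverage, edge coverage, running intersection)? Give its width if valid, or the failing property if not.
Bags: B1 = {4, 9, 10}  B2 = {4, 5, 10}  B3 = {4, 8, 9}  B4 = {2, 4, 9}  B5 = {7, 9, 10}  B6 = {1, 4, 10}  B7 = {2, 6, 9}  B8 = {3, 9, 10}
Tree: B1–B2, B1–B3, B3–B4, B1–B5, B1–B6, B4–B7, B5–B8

Yes; width 2.

Vertex coverage: the bags together contain {1, 2, 3, 4, 5, 6, 7, 8, 9, 10}, the full vertex set. Edge coverage: each edge of G has both endpoints in at least one bag. Running intersection: for every vertex, the bags containing it form a connected subtree. All three properties hold, so this is a valid tree decomposition of width max|bag| − 1 = 2, and hence tw(G) ≤ 2.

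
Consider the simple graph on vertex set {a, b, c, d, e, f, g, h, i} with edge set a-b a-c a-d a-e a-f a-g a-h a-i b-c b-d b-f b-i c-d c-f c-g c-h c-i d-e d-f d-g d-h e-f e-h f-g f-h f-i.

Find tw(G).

A width-4 tree decomposition is:
Bags: B1 = {a, c, d, f, h}  B2 = {a, b, c, d, f}  B3 = {a, c, d, f, g}  B4 = {a, d, e, f, h}  B5 = {a, b, c, f, i}
Tree: B1–B2, B2–B3, B1–B4, B2–B5
Each bag holds 5 vertices, so the decomposition has width 4, which upper-bounds the treewidth. On the other hand G contains the 5-clique {a, d, e, f, h}. A clique must lie in a single bag of any decomposition, so no decomposition can have width below 4. Hence tw(G) = 4 exactly.

4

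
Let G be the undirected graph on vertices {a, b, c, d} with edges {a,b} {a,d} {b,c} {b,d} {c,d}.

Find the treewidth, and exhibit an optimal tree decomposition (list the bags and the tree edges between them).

Treewidth 2.
Bags: B1 = {b, c, d}  B2 = {a, b, d}
Tree: B1–B2

Every bag has size at most 3, so the width is 3 − 1 = 2 and tw(G) ≤ 2. Conversely, {b, c, d} is a clique of size 3, and the vertices of any clique must share a bag in every tree decomposition; so some bag has ≥ 3 vertices and tw(G) ≥ 2. The upper and lower bounds meet at 2, so that is the treewidth.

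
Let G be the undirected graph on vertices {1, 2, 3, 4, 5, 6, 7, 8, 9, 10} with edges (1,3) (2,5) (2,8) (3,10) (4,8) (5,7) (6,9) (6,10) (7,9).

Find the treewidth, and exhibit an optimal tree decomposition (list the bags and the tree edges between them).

Every bag has size at most 2, so the width is 2 − 1 = 1 and tw(G) ≤ 1. G has an edge, so its treewidth is at least 1. Hence tw(G) = 1 exactly.

Treewidth 1.
Bags: B1 = {4, 8}  B2 = {2, 8}  B3 = {2, 5}  B4 = {5, 7}  B5 = {7, 9}  B6 = {6, 9}  B7 = {6, 10}  B8 = {3, 10}  B9 = {1, 3}
Tree: B1–B2, B2–B3, B3–B4, B4–B5, B5–B6, B6–B7, B7–B8, B8–B9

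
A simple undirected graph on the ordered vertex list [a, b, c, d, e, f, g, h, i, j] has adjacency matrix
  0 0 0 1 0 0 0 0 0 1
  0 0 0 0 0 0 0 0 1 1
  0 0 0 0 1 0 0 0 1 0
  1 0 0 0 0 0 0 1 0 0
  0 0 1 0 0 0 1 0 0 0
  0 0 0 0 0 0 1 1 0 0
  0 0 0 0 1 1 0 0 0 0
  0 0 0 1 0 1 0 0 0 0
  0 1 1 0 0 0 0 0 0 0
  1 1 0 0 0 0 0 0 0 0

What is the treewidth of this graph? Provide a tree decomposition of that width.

Treewidth 2.
One optimal decomposition is:
Bags: B1 = {b, c, i}  B2 = {b, c, j}  B3 = {a, c, j}  B4 = {a, c, d}  B5 = {c, d, h}  B6 = {c, f, h}  B7 = {c, f, g}  B8 = {c, e, g}
Tree: B1–B2, B2–B3, B3–B4, B4–B5, B5–B6, B6–B7, B7–B8

Every bag has size at most 3, so the width is 3 − 1 = 2 and tw(G) ≤ 2. The edges c–i–b–j–a–d–h–f–g–e–c form a cycle, so G is not a tree and its treewidth is at least 2. Therefore the treewidth is 2.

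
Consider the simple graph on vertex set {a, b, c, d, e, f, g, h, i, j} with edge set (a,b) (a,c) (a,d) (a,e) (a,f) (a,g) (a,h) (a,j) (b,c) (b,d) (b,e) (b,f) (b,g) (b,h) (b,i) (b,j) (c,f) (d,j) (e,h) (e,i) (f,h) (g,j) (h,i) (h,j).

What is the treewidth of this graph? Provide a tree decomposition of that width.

Treewidth 3.
One such decomposition:
Bags: B1 = {a, b, f, h}  B2 = {a, b, h, j}  B3 = {a, b, g, j}  B4 = {a, b, d, j}  B5 = {a, b, c, f}  B6 = {a, b, e, h}  B7 = {b, e, h, i}
Tree: B1–B2, B2–B3, B3–B4, B1–B5, B2–B6, B6–B7

The largest bag has 4 vertices, giving width 3; this decomposition certifies tw(G) ≤ 3. For the lower bound, the 4 vertices {a, b, d, j} are pairwise adjacent, and any tree decomposition puts a clique entirely inside one bag — forcing width ≥ 3. Therefore the treewidth is 3.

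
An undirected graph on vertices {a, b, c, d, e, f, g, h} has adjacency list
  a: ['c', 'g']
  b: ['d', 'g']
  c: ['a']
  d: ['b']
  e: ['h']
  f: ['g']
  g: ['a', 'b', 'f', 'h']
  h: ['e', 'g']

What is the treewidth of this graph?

1

A width-1 tree decomposition is:
Bags: B1 = {b, g}  B2 = {b, d}  B3 = {g, h}  B4 = {a, g}  B5 = {f, g}  B6 = {e, h}  B7 = {a, c}
Tree: B1–B2, B1–B3, B1–B4, B3–B5, B3–B6, B4–B7
Each bag holds 2 vertices, so the decomposition has width 1, which upper-bounds the treewidth. G has an edge, so its treewidth is at least 1. The upper and lower bounds meet at 1, so that is the treewidth.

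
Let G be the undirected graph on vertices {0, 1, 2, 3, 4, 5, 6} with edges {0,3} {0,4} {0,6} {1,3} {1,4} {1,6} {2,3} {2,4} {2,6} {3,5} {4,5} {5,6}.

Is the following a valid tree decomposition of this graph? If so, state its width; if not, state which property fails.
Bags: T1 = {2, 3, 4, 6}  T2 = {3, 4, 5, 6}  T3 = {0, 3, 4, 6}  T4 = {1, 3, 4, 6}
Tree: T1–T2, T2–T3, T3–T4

Vertex coverage: the bags together contain {0, 1, 2, 3, 4, 5, 6}, the full vertex set. Edge coverage: each edge of G has both endpoints in at least one bag. Running intersection: for every vertex, the bags containing it form a connected subtree. All three properties hold, so this is a valid tree decomposition of width max|bag| − 1 = 3, and hence tw(G) ≤ 3.

Yes; width 3.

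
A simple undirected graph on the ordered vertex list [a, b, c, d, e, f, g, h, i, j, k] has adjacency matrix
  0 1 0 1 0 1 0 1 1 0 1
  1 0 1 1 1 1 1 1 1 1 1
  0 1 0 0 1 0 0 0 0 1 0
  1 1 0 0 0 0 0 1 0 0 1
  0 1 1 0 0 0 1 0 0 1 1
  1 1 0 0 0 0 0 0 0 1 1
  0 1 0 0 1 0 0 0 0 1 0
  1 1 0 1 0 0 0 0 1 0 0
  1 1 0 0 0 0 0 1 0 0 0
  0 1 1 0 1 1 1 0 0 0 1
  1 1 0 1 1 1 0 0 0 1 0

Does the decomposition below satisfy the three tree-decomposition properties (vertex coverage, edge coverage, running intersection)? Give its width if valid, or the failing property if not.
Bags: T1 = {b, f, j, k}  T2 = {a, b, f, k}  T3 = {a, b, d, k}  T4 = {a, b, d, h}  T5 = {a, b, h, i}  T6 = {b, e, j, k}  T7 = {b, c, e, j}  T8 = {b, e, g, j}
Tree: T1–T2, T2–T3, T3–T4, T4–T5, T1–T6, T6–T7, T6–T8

Vertex coverage: the bags together contain {a, b, c, d, e, f, g, h, i, j, k}, the full vertex set. Edge coverage: each edge of G has both endpoints in at least one bag. Running intersection: for every vertex, the bags containing it form a connected subtree. All three properties hold, so this is a valid tree decomposition of width max|bag| − 1 = 3, and hence tw(G) ≤ 3.

Yes; width 3.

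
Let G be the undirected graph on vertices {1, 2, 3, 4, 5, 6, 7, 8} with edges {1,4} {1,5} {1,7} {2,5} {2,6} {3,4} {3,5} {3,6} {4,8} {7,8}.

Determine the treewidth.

2

A width-2 tree decomposition is:
Bags: B1 = {2, 3, 6}  B2 = {2, 3, 5}  B3 = {3, 4, 5}  B4 = {1, 4, 5}  B5 = {1, 4, 8}  B6 = {1, 7, 8}
Tree: B1–B2, B2–B3, B3–B4, B4–B5, B5–B6
Each bag holds 3 vertices, so the decomposition has width 2, which upper-bounds the treewidth. Since 6–2–5–3–6 is a cycle in G, G is not acyclic. Forests are exactly the graphs of treewidth ≤ 1, so tw(G) ≥ 2. Combining the bounds, tw(G) = 2.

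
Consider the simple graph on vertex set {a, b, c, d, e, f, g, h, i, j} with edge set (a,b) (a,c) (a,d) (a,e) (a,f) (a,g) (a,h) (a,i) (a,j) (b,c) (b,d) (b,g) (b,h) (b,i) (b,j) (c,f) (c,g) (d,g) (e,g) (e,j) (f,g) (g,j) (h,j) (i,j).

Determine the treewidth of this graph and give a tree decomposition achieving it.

Every bag has size at most 4, so the width is 4 − 1 = 3 and tw(G) ≤ 3. Conversely, {a, e, g, j} is a clique of size 4, and the vertices of any clique must share a bag in every tree decomposition; so some bag has ≥ 4 vertices and tw(G) ≥ 3. Hence tw(G) = 3 exactly.

Treewidth 3.
One such decomposition:
Bags: B1 = {a, b, g, j}  B2 = {a, e, g, j}  B3 = {a, b, c, g}  B4 = {a, b, h, j}  B5 = {a, b, d, g}  B6 = {a, b, i, j}  B7 = {a, c, f, g}
Tree: B1–B2, B1–B3, B1–B4, B1–B5, B1–B6, B3–B7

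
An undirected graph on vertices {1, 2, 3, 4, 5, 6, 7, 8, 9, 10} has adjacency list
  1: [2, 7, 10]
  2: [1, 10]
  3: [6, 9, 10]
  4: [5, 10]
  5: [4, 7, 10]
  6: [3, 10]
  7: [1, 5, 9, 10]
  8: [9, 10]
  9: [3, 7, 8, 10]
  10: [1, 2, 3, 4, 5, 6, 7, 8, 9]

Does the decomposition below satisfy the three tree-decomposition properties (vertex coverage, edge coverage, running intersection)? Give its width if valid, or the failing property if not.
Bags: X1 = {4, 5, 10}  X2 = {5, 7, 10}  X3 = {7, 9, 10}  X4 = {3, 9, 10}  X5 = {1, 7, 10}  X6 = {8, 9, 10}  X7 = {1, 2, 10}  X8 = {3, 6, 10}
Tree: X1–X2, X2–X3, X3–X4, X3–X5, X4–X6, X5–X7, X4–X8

Every vertex of G appears in some bag (union = {1, 2, 3, 4, 5, 6, 7, 8, 9, 10}); every edge is covered by a bag; and for each vertex v the set of bags containing v is connected in the bag tree. The decomposition is therefore valid. The largest bag has 3 vertices, so the width is 2.

Yes; width 2.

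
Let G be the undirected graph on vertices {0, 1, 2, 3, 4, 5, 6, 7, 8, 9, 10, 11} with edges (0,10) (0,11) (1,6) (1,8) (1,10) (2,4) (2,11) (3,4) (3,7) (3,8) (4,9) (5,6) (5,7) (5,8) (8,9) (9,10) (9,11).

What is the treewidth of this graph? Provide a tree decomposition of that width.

Every bag has size at most 4, so the width is 4 − 1 = 3 and tw(G) ≤ 3. For the lower bound: the 4 vertex sets {5,6,7}, {3}, {8}, {1,4,9,10} are disjoint, each induces a connected subgraph, and every pair is joined by at least one edge of G. Contracting each set to a single vertex therefore yields K_{4} as a minor, and since treewidth is minor-monotone, tw(G) ≥ tw(K_{4}) = 3. Therefore the treewidth is 3.

Treewidth 3.
Bags: B1 = {3, 5, 6, 7}  B2 = {3, 5, 6, 8}  B3 = {1, 3, 6, 8}  B4 = {1, 3, 4, 8}  B5 = {1, 4, 8, 9}  B6 = {1, 4, 9, 10}  B7 = {2, 4, 9, 10}  B8 = {2, 9, 10, 11}  B9 = {0, 2, 10, 11}
Tree: B1–B2, B2–B3, B3–B4, B4–B5, B5–B6, B6–B7, B7–B8, B8–B9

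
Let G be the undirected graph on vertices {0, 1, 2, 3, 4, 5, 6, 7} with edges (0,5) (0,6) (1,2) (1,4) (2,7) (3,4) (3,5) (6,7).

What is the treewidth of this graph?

2

A width-2 tree decomposition is:
Bags: B1 = {0, 3, 5}  B2 = {0, 3, 6}  B3 = {3, 6, 7}  B4 = {2, 3, 7}  B5 = {1, 2, 3}  B6 = {1, 3, 4}
Tree: B1–B2, B2–B3, B3–B4, B4–B5, B5–B6
Each bag holds 3 vertices, so the decomposition has width 2, which upper-bounds the treewidth. The edges 3–5–0–6–7–2–1–4–3 form a cycle, so G is not a tree and its treewidth is at least 2. Combining the bounds, tw(G) = 2.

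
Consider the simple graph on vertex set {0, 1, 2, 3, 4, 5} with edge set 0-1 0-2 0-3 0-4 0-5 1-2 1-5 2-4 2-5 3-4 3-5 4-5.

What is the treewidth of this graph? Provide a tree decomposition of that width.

Treewidth 3.
One such decomposition:
Bags: B1 = {0, 2, 4, 5}  B2 = {0, 3, 4, 5}  B3 = {0, 1, 2, 5}
Tree: B1–B2, B1–B3

Each bag holds 4 vertices, so the decomposition has width 3, which upper-bounds the treewidth. On the other hand G contains the 4-clique {0, 1, 2, 5}. A clique must lie in a single bag of any decomposition, so no decomposition can have width below 3. The upper and lower bounds meet at 3, so that is the treewidth.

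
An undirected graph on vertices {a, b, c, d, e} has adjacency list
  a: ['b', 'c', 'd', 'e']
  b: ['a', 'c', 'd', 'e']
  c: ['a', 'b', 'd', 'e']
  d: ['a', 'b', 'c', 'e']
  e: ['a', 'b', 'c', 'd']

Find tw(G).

A width-4 tree decomposition is:
Bags: B1 = {a, b, c, d, e}
Tree: (single bag)
With just one bag of size 5, the width is 5 − 1 = 4, so tw(G) ≤ 4. On the other hand G contains the 5-clique {a, b, c, d, e}. A clique must lie in a single bag of any decomposition, so no decomposition can have width below 4. Therefore the treewidth is 4.

4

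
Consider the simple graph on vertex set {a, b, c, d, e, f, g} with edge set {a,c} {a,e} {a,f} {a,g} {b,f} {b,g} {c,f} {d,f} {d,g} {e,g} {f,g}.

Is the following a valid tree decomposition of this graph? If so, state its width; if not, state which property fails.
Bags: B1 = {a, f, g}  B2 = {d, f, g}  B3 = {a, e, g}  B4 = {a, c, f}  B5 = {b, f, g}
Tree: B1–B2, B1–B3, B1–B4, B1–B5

Checking the three conditions: (i) the bags cover all of {a, b, c, d, e, f, g}; (ii) for each edge, some bag contains both endpoints; (iii) the bags containing any fixed vertex form a subtree. All hold, so the decomposition is valid with width 3 − 1 = 2.

Yes; width 2.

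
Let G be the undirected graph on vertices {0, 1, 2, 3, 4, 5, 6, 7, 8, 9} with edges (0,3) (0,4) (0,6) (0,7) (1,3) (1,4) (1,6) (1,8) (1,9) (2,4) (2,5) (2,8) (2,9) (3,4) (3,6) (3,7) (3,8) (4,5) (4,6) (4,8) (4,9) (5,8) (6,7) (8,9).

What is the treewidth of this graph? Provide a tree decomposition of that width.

Treewidth 3.
One such decomposition:
Bags: B1 = {1, 4, 8, 9}  B2 = {1, 3, 4, 8}  B3 = {2, 4, 8, 9}  B4 = {1, 3, 4, 6}  B5 = {2, 4, 5, 8}  B6 = {0, 3, 4, 6}  B7 = {0, 3, 6, 7}
Tree: B1–B2, B1–B3, B2–B4, B3–B5, B4–B6, B6–B7

Every bag has size at most 4, so the width is 4 − 1 = 3 and tw(G) ≤ 3. For the lower bound, the 4 vertices {0, 3, 4, 6} are pairwise adjacent, and any tree decomposition puts a clique entirely inside one bag — forcing width ≥ 3. Combining the bounds, tw(G) = 3.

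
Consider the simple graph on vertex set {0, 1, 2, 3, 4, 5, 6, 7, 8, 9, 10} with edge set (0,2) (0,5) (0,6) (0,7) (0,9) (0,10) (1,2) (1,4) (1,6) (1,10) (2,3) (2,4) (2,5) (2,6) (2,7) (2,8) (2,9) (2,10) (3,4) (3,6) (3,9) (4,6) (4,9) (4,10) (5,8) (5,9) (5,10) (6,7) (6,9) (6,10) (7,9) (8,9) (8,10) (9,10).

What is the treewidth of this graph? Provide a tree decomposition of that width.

Every bag has size at most 5, so the width is 5 − 1 = 4 and tw(G) ≤ 4. On the other hand G contains the 5-clique {1, 2, 4, 6, 10}. A clique must lie in a single bag of any decomposition, so no decomposition can have width below 4. Hence tw(G) = 4 exactly.

Treewidth 4.
One optimal decomposition is:
Bags: B1 = {2, 4, 6, 9, 10}  B2 = {0, 2, 6, 9, 10}  B3 = {1, 2, 4, 6, 10}  B4 = {0, 2, 6, 7, 9}  B5 = {2, 3, 4, 6, 9}  B6 = {0, 2, 5, 9, 10}  B7 = {2, 5, 8, 9, 10}
Tree: B1–B2, B1–B3, B2–B4, B1–B5, B2–B6, B6–B7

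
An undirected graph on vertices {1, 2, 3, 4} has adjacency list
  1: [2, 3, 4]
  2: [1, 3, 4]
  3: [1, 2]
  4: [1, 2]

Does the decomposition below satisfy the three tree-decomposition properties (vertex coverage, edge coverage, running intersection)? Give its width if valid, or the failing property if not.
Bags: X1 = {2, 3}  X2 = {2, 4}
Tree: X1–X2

A tree decomposition must satisfy three properties: every vertex lies in some bag; for every edge, both endpoints lie together in some bag; and for every vertex, the bags containing it form a connected subtree. Here vertex 1 appears in no bag, so the decomposition is invalid.

No — vertex 1 appears in no bag.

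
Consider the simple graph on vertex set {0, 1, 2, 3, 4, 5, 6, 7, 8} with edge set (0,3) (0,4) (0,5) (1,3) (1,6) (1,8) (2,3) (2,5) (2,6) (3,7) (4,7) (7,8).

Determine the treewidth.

A width-3 tree decomposition is:
Bags: B1 = {1, 2, 5, 6}  B2 = {1, 2, 3, 5}  B3 = {0, 1, 3, 5}  B4 = {0, 1, 3, 8}  B5 = {0, 3, 7, 8}  B6 = {0, 4, 7, 8}
Tree: B1–B2, B2–B3, B3–B4, B4–B5, B5–B6
The largest bag has 4 vertices, giving width 3; this decomposition certifies tw(G) ≤ 3. For the lower bound: the 4 vertex sets {2,5,6}, {1}, {3}, {0,4,7,8} are disjoint, each induces a connected subgraph, and every pair is joined by at least one edge of G. Contracting each set to a single vertex therefore yields K_{4} as a minor, and since treewidth is minor-monotone, tw(G) ≥ tw(K_{4}) = 3. Combining the bounds, tw(G) = 3.

3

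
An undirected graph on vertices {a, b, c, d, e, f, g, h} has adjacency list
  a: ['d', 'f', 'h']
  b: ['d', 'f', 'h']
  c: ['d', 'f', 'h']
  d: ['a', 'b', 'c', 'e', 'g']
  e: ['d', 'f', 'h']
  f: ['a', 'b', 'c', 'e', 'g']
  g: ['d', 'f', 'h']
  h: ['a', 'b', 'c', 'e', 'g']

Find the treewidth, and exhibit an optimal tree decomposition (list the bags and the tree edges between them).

Every bag has size at most 4, so the width is 4 − 1 = 3 and tw(G) ≤ 3. For the lower bound: the 4 vertex sets {a,h}, {e,f}, {d}, {c} are disjoint, each induces a connected subgraph, and every pair is joined by at least one edge of G. Contracting each set to a single vertex therefore yields K_{4} as a minor, and since treewidth is minor-monotone, tw(G) ≥ tw(K_{4}) = 3. The upper and lower bounds meet at 3, so that is the treewidth.

Treewidth 3.
One optimal decomposition is:
Bags: B1 = {a, d, f, h}  B2 = {d, e, f, h}  B3 = {c, d, f, h}  B4 = {d, f, g, h}  B5 = {b, d, f, h}
Tree: B1–B2, B2–B3, B3–B4, B4–B5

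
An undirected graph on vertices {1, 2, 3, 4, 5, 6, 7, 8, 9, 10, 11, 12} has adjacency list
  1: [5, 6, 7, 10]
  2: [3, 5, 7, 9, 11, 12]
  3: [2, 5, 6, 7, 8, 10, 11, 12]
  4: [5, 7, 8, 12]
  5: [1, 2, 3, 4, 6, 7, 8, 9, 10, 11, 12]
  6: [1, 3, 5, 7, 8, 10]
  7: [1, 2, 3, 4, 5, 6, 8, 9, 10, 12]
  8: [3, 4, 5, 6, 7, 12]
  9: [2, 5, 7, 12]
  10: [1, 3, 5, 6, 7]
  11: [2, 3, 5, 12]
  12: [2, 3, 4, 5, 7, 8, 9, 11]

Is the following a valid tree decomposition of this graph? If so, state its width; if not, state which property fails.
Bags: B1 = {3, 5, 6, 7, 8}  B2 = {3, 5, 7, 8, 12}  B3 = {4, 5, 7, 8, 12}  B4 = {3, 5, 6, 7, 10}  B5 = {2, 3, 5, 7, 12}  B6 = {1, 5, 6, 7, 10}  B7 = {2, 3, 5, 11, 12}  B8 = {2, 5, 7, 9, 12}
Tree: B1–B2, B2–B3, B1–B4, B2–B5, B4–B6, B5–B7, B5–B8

Yes; width 4.

Every vertex of G appears in some bag (union = {1, 2, 3, 4, 5, 6, 7, 8, 9, 10, 11, 12}); every edge is covered by a bag; and for each vertex v the set of bags containing v is connected in the bag tree. The decomposition is therefore valid. The largest bag has 5 vertices, so the width is 4.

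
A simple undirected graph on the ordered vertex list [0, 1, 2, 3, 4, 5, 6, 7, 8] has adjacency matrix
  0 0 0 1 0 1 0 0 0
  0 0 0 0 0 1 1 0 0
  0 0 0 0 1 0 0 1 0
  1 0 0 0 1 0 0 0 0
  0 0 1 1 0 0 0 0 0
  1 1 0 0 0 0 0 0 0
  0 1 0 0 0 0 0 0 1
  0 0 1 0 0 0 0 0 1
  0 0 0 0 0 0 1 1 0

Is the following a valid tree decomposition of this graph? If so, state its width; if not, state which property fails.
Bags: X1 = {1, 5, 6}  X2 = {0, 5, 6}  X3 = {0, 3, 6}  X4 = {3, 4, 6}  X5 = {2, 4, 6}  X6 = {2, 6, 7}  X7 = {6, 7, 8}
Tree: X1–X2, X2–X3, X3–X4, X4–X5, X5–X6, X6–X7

Yes; width 2.

Every vertex of G appears in some bag (union = {0, 1, 2, 3, 4, 5, 6, 7, 8}); every edge is covered by a bag; and for each vertex v the set of bags containing v is connected in the bag tree. The decomposition is therefore valid. The largest bag has 3 vertices, so the width is 2.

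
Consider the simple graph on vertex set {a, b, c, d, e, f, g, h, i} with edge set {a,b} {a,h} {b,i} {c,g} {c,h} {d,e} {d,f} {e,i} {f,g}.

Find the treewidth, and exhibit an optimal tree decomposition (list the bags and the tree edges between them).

The largest bag has 3 vertices, giving width 2; this decomposition certifies tw(G) ≤ 2. For the lower bound, G contains the cycle h–c–g–f–d–e–i–b–a–h, so G is not a forest; only forests have treewidth ≤ 1, hence tw(G) ≥ 2. Combining the bounds, tw(G) = 2.

Treewidth 2.
Bags: B1 = {c, g, h}  B2 = {f, g, h}  B3 = {d, f, h}  B4 = {d, e, h}  B5 = {e, h, i}  B6 = {b, h, i}  B7 = {a, b, h}
Tree: B1–B2, B2–B3, B3–B4, B4–B5, B5–B6, B6–B7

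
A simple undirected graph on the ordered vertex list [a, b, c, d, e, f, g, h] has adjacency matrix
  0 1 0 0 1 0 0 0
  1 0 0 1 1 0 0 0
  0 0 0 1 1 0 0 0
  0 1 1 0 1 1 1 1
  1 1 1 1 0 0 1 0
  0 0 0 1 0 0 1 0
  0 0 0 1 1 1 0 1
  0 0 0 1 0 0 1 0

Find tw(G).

2

A width-2 tree decomposition is:
Bags: B1 = {d, e, g}  B2 = {b, d, e}  B3 = {a, b, e}  B4 = {d, g, h}  B5 = {c, d, e}  B6 = {d, f, g}
Tree: B1–B2, B2–B3, B1–B4, B1–B5, B4–B6
Each bag holds 3 vertices, so the decomposition has width 2, which upper-bounds the treewidth. Conversely, {d, e, g} is a clique of size 3, and the vertices of any clique must share a bag in every tree decomposition; so some bag has ≥ 3 vertices and tw(G) ≥ 2. The upper and lower bounds meet at 2, so that is the treewidth.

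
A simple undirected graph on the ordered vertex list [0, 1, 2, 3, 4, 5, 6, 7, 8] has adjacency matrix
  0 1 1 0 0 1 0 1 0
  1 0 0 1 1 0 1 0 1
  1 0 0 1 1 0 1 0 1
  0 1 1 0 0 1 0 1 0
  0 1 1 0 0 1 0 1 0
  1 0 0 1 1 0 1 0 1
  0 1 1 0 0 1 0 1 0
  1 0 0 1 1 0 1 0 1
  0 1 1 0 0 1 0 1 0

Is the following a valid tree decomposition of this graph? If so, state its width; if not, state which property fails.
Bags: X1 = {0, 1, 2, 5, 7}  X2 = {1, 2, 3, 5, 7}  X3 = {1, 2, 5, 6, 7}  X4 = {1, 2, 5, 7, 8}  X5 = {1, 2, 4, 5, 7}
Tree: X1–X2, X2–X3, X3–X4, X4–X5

Yes; width 4.

Vertex coverage: the bags together contain {0, 1, 2, 3, 4, 5, 6, 7, 8}, the full vertex set. Edge coverage: each edge of G has both endpoints in at least one bag. Running intersection: for every vertex, the bags containing it form a connected subtree. All three properties hold, so this is a valid tree decomposition of width max|bag| − 1 = 4, and hence tw(G) ≤ 4.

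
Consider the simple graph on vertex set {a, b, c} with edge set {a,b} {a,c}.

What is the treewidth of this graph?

A width-1 tree decomposition is:
Bags: B1 = {a, b}  B2 = {a, c}
Tree: B1–B2
Every bag has size at most 2, so the width is 2 − 1 = 1 and tw(G) ≤ 1. Since G has at least one edge (e.g. b–a), it is not an edgeless graph, so tw(G) ≥ 1. Hence tw(G) = 1 exactly.

1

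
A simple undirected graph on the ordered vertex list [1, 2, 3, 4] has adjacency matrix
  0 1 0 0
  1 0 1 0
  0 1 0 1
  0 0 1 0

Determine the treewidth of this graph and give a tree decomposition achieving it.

Treewidth 1.
One optimal decomposition is:
Bags: B1 = {3, 4}  B2 = {2, 3}  B3 = {1, 2}
Tree: B1–B2, B2–B3

Every bag has size at most 2, so the width is 2 − 1 = 1 and tw(G) ≤ 1. Since G has at least one edge (e.g. 4–3), it is not an edgeless graph, so tw(G) ≥ 1. The upper and lower bounds meet at 1, so that is the treewidth.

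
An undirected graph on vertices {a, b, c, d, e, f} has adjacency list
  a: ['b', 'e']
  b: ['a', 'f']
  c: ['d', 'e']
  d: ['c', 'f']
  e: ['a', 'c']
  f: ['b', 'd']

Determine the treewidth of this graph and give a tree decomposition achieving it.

The largest bag has 3 vertices, giving width 2; this decomposition certifies tw(G) ≤ 2. The edges c–d–f–b–a–e–c form a cycle, so G is not a tree and its treewidth is at least 2. Hence tw(G) = 2 exactly.

Treewidth 2.
Bags: B1 = {c, d, f}  B2 = {b, c, f}  B3 = {a, b, c}  B4 = {a, c, e}
Tree: B1–B2, B2–B3, B3–B4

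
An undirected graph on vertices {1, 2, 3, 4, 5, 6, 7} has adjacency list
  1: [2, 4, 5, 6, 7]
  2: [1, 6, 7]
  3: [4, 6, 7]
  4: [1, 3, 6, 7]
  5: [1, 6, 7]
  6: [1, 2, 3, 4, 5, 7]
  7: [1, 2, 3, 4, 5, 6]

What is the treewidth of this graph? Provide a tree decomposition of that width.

Treewidth 3.
One optimal decomposition is:
Bags: B1 = {1, 5, 6, 7}  B2 = {1, 2, 6, 7}  B3 = {1, 4, 6, 7}  B4 = {3, 4, 6, 7}
Tree: B1–B2, B2–B3, B3–B4

Every bag has size at most 4, so the width is 4 − 1 = 3 and tw(G) ≤ 3. Conversely, {1, 2, 6, 7} is a clique of size 4, and the vertices of any clique must share a bag in every tree decomposition; so some bag has ≥ 4 vertices and tw(G) ≥ 3. Therefore the treewidth is 3.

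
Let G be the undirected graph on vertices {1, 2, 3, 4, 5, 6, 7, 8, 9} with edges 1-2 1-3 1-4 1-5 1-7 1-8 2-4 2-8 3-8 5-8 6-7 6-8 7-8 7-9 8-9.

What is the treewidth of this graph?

A width-2 tree decomposition is:
Bags: B1 = {1, 5, 8}  B2 = {1, 2, 8}  B3 = {1, 3, 8}  B4 = {1, 7, 8}  B5 = {1, 2, 4}  B6 = {7, 8, 9}  B7 = {6, 7, 8}
Tree: B1–B2, B1–B3, B2–B4, B2–B5, B4–B6, B4–B7
The largest bag has 3 vertices, giving width 2; this decomposition certifies tw(G) ≤ 2. On the other hand G contains the 3-clique {1, 2, 8}. A clique must lie in a single bag of any decomposition, so no decomposition can have width below 2. Hence tw(G) = 2 exactly.

2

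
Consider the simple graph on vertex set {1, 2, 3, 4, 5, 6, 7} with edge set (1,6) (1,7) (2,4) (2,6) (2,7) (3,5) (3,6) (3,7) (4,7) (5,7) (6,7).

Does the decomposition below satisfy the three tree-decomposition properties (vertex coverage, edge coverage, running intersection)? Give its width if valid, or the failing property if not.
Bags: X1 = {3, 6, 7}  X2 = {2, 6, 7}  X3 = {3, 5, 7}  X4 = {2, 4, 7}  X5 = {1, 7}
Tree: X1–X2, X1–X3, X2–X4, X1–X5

A tree decomposition must satisfy three properties: every vertex lies in some bag; for every edge, both endpoints lie together in some bag; and for every vertex, the bags containing it form a connected subtree. Here edge (6,1) lies in no bag, so the decomposition is invalid.

No — edge (6,1) lies in no bag.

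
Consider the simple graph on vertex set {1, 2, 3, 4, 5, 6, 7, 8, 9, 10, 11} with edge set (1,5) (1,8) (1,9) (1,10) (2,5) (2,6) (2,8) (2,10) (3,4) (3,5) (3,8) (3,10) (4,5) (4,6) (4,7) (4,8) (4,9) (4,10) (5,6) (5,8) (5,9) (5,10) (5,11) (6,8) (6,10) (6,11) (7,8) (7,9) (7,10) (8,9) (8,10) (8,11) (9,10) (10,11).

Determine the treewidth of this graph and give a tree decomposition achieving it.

Treewidth 4.
Bags: B1 = {4, 5, 8, 9, 10}  B2 = {1, 5, 8, 9, 10}  B3 = {4, 5, 6, 8, 10}  B4 = {5, 6, 8, 10, 11}  B5 = {3, 4, 5, 8, 10}  B6 = {4, 7, 8, 9, 10}  B7 = {2, 5, 6, 8, 10}
Tree: B1–B2, B1–B3, B3–B4, B3–B5, B1–B6, B3–B7

Each bag holds 5 vertices, so the decomposition has width 4, which upper-bounds the treewidth. On the other hand G contains the 5-clique {1, 5, 8, 9, 10}. A clique must lie in a single bag of any decomposition, so no decomposition can have width below 4. Combining the bounds, tw(G) = 4.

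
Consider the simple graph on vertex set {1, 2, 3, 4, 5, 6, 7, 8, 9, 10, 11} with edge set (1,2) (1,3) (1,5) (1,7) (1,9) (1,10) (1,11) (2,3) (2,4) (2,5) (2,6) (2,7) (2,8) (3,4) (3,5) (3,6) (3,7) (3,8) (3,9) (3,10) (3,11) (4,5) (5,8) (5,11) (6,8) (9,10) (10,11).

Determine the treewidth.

3

A width-3 tree decomposition is:
Bags: B1 = {1, 3, 5, 11}  B2 = {1, 2, 3, 5}  B3 = {1, 3, 10, 11}  B4 = {2, 3, 5, 8}  B5 = {2, 3, 6, 8}  B6 = {1, 2, 3, 7}  B7 = {2, 3, 4, 5}  B8 = {1, 3, 9, 10}
Tree: B1–B2, B1–B3, B2–B4, B4–B5, B2–B6, B2–B7, B3–B8
The largest bag has 4 vertices, giving width 3; this decomposition certifies tw(G) ≤ 3. Conversely, {2, 3, 5, 8} is a clique of size 4, and the vertices of any clique must share a bag in every tree decomposition; so some bag has ≥ 4 vertices and tw(G) ≥ 3. Combining the bounds, tw(G) = 3.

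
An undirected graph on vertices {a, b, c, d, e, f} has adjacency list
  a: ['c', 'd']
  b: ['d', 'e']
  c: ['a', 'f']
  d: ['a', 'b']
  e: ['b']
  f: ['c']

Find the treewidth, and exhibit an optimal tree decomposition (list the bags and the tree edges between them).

Treewidth 1.
One such decomposition:
Bags: B1 = {b, e}  B2 = {b, d}  B3 = {a, d}  B4 = {a, c}  B5 = {c, f}
Tree: B1–B2, B2–B3, B3–B4, B4–B5

Each bag holds 2 vertices, so the decomposition has width 1, which upper-bounds the treewidth. G has an edge, so its treewidth is at least 1. Therefore the treewidth is 1.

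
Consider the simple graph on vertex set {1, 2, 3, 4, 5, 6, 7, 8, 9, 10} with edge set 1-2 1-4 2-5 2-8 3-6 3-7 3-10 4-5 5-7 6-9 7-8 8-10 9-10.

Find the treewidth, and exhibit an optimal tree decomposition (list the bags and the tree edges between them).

Treewidth 2.
One optimal decomposition is:
Bags: B1 = {6, 9, 10}  B2 = {3, 6, 10}  B3 = {3, 8, 10}  B4 = {3, 7, 8}  B5 = {2, 7, 8}  B6 = {2, 5, 7}  B7 = {1, 2, 5}  B8 = {1, 4, 5}
Tree: B1–B2, B2–B3, B3–B4, B4–B5, B5–B6, B6–B7, B7–B8

The largest bag has 3 vertices, giving width 2; this decomposition certifies tw(G) ≤ 2. For the lower bound, G contains the cycle 9–6–3–10–9, so G is not a forest; only forests have treewidth ≤ 1, hence tw(G) ≥ 2. Therefore the treewidth is 2.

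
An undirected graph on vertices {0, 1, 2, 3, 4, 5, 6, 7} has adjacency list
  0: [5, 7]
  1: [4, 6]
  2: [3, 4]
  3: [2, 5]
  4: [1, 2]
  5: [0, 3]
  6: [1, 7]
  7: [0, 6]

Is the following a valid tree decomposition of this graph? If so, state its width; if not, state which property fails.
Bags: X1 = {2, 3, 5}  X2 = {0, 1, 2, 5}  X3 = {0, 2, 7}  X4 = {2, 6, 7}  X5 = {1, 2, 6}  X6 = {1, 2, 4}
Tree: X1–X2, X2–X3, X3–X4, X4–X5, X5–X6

A tree decomposition must satisfy three properties: every vertex lies in some bag; for every edge, both endpoints lie together in some bag; and for every vertex, the bags containing it form a connected subtree. Here bags containing vertex 1 are not connected in the tree, so the decomposition is invalid.

No — bags containing vertex 1 are not connected in the tree.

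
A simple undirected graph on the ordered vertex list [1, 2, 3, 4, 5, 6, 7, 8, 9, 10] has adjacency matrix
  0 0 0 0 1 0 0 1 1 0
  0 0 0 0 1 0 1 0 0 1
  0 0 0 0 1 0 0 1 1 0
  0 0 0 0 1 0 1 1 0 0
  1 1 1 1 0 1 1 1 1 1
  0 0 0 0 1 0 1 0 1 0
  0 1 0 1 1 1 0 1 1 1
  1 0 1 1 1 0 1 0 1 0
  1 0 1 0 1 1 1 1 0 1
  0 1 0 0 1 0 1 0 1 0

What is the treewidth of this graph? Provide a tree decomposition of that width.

Each bag holds 4 vertices, so the decomposition has width 3, which upper-bounds the treewidth. On the other hand G contains the 4-clique {1, 5, 8, 9}. A clique must lie in a single bag of any decomposition, so no decomposition can have width below 3. Combining the bounds, tw(G) = 3.

Treewidth 3.
One optimal decomposition is:
Bags: B1 = {5, 7, 9, 10}  B2 = {5, 7, 8, 9}  B3 = {1, 5, 8, 9}  B4 = {4, 5, 7, 8}  B5 = {5, 6, 7, 9}  B6 = {2, 5, 7, 10}  B7 = {3, 5, 8, 9}
Tree: B1–B2, B2–B3, B2–B4, B2–B5, B1–B6, B3–B7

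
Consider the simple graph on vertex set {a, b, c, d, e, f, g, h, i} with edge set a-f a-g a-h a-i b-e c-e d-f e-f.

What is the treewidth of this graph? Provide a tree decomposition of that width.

Treewidth 1.
Bags: B1 = {d, f}  B2 = {a, f}  B3 = {a, h}  B4 = {a, g}  B5 = {e, f}  B6 = {a, i}  B7 = {c, e}  B8 = {b, e}
Tree: B1–B2, B2–B3, B3–B4, B2–B5, B4–B6, B5–B7, B5–B8

Each bag holds 2 vertices, so the decomposition has width 1, which upper-bounds the treewidth. Since G has at least one edge (e.g. d–f), it is not an edgeless graph, so tw(G) ≥ 1. Hence tw(G) = 1 exactly.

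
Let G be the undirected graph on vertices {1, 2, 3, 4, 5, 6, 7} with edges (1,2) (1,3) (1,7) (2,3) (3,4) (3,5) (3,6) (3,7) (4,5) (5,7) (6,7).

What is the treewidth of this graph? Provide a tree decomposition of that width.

The largest bag has 3 vertices, giving width 2; this decomposition certifies tw(G) ≤ 2. On the other hand G contains the 3-clique {1, 2, 3}. A clique must lie in a single bag of any decomposition, so no decomposition can have width below 2. Therefore the treewidth is 2.

Treewidth 2.
One optimal decomposition is:
Bags: B1 = {3, 5, 7}  B2 = {1, 3, 7}  B3 = {1, 2, 3}  B4 = {3, 4, 5}  B5 = {3, 6, 7}
Tree: B1–B2, B2–B3, B1–B4, B1–B5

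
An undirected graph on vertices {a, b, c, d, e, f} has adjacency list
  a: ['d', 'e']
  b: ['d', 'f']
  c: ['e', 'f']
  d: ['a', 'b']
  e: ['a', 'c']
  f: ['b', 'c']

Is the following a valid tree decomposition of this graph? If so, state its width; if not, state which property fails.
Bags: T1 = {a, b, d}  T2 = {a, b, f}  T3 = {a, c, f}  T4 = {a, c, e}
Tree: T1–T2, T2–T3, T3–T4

Yes; width 2.

Checking the three conditions: (i) the bags cover all of {a, b, c, d, e, f}; (ii) for each edge, some bag contains both endpoints; (iii) the bags containing any fixed vertex form a subtree. All hold, so the decomposition is valid with width 3 − 1 = 2.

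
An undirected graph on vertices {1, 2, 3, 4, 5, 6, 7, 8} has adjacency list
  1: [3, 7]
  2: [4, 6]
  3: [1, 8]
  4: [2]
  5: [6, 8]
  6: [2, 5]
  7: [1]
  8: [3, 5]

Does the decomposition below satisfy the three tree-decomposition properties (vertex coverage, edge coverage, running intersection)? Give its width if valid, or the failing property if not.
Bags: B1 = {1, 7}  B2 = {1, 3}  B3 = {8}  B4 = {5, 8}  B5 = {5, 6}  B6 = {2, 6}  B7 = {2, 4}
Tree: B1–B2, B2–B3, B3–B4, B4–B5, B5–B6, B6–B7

No — edge (3,8) lies in no bag.

A tree decomposition must satisfy three properties: every vertex lies in some bag; for every edge, both endpoints lie together in some bag; and for every vertex, the bags containing it form a connected subtree. Here edge (3,8) lies in no bag, so the decomposition is invalid.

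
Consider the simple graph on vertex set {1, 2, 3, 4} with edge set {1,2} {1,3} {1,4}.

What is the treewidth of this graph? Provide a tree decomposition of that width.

Treewidth 1.
One optimal decomposition is:
Bags: B1 = {1, 2}  B2 = {1, 3}  B3 = {1, 4}
Tree: B1–B2, B1–B3

Each bag holds 2 vertices, so the decomposition has width 1, which upper-bounds the treewidth. Since G has at least one edge (e.g. 1–2), it is not an edgeless graph, so tw(G) ≥ 1. Therefore the treewidth is 1.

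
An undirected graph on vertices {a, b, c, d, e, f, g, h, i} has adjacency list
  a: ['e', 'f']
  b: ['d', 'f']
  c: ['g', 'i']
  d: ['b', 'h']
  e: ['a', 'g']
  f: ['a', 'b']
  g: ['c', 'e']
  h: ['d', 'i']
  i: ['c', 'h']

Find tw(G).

2

A width-2 tree decomposition is:
Bags: B1 = {b, d, f}  B2 = {a, d, f}  B3 = {a, d, e}  B4 = {d, e, g}  B5 = {c, d, g}  B6 = {c, d, i}  B7 = {d, h, i}
Tree: B1–B2, B2–B3, B3–B4, B4–B5, B5–B6, B6–B7
Each bag holds 3 vertices, so the decomposition has width 2, which upper-bounds the treewidth. Since d–b–f–a–e–g–c–i–h–d is a cycle in G, G is not acyclic. Forests are exactly the graphs of treewidth ≤ 1, so tw(G) ≥ 2. Therefore the treewidth is 2.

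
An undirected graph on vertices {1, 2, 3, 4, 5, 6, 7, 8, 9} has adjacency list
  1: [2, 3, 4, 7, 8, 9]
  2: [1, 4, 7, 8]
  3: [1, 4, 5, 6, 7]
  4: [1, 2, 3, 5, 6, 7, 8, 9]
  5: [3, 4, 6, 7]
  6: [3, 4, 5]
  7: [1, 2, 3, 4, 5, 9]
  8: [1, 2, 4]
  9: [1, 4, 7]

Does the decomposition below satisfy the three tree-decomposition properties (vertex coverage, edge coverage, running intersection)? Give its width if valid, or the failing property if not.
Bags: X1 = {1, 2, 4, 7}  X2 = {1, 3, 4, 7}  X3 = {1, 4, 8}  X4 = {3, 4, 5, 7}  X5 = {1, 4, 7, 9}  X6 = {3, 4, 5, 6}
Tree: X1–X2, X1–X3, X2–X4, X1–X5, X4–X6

A tree decomposition must satisfy three properties: every vertex lies in some bag; for every edge, both endpoints lie together in some bag; and for every vertex, the bags containing it form a connected subtree. Here edge (2,8) lies in no bag, so the decomposition is invalid.

No — edge (2,8) lies in no bag.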